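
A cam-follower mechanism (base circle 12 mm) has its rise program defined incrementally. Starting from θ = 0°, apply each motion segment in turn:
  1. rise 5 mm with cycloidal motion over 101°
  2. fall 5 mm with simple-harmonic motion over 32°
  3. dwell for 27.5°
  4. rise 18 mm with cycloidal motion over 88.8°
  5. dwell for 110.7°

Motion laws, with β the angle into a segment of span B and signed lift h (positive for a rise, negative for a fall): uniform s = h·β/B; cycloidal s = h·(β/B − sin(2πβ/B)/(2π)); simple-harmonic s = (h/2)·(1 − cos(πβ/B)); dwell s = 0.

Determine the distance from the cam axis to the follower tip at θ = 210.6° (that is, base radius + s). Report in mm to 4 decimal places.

seg 1 [0°–101°] cycloidal, h=5: full span → s += 5 → s = 5.0000
seg 2 [101°–133°] simple-harmonic, h=-5: full span → s += -5 → s = 0.0000
seg 3 [133°–160.5°] dwell: s stays 0.0000
seg 4 [160.5°–249.3°] cycloidal, h=18: θ=210.6° here. β=50.1, B=88.8. 18·(0.5642 − sin(2π·0.5642)/(2π)) = 11.2797 → s = 11.2797
radial distance = base radius + s = 12 + 11.2797 = 23.2797

23.2797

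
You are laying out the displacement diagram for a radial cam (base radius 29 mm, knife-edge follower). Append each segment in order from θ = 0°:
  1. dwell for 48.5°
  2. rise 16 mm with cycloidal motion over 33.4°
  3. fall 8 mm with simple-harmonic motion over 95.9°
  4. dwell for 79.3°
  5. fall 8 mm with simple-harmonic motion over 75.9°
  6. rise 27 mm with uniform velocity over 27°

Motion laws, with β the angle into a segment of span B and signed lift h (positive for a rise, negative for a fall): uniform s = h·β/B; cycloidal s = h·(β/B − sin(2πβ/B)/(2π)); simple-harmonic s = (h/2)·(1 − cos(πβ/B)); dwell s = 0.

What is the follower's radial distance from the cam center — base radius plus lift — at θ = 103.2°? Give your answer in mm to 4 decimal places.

seg 1 [0°–48.5°] dwell: s stays 0.0000
seg 2 [48.5°–81.9°] cycloidal, h=16: full span → s += 16 → s = 16.0000
seg 3 [81.9°–177.8°] simple-harmonic, h=-8: θ=103.2° here. β=21.3, B=95.9. -8/2·(1 − cos(π·0.2221)) = -0.9349 → s = 15.0651
radial distance = base radius + s = 29 + 15.0651 = 44.0651

44.0651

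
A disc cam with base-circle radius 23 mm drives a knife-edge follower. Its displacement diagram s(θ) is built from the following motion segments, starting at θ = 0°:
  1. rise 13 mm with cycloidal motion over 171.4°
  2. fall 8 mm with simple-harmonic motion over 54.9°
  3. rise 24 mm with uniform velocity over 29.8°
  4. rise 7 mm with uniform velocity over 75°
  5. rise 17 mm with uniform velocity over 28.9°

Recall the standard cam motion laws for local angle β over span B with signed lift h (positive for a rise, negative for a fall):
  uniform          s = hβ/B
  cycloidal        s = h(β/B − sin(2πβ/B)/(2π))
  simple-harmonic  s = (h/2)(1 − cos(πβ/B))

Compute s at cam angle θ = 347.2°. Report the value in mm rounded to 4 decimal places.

seg 1 [0°–171.4°] cycloidal, h=13: full span → s += 13 → s = 13.0000
seg 2 [171.4°–226.3°] simple-harmonic, h=-8: full span → s += -8 → s = 5.0000
seg 3 [226.3°–256.1°] uniform, h=24: full span → s += 24 → s = 29.0000
seg 4 [256.1°–331.1°] uniform, h=7: full span → s += 7 → s = 36.0000
seg 5 [331.1°–360°] uniform, h=17: θ=347.2° here. β=16.1, B=28.9. 17·16.1/28.9 = 9.4706 → s = 45.4706

45.4706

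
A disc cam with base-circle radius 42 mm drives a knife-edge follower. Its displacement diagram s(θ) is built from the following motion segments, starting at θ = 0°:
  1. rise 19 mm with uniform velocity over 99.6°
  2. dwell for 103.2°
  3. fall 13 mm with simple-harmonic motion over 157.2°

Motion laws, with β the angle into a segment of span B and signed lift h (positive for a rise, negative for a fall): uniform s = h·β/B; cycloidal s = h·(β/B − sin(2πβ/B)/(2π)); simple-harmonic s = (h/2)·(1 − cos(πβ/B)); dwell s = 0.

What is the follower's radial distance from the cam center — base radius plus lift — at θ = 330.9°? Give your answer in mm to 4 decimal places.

seg 1 [0°–99.6°] uniform, h=19: full span → s += 19 → s = 19.0000
seg 2 [99.6°–202.8°] dwell: s stays 19.0000
seg 3 [202.8°–360°] simple-harmonic, h=-13: θ=330.9° here. β=128.1, B=157.2. -13/2·(1 − cos(π·0.8149)) = -11.9315 → s = 7.0685
radial distance = base radius + s = 42 + 7.0685 = 49.0685

49.0685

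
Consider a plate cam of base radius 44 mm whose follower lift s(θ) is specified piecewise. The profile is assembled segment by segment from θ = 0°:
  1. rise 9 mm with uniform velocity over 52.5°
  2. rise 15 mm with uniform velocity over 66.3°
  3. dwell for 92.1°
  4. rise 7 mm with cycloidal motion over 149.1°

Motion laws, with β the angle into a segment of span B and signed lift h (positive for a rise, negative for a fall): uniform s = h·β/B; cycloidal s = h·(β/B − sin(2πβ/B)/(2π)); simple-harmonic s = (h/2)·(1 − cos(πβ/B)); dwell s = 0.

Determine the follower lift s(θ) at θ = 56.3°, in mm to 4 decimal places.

seg 1 [0°–52.5°] uniform, h=9: full span → s += 9 → s = 9.0000
seg 2 [52.5°–118.8°] uniform, h=15: θ=56.3° here. β=3.8, B=66.3. 15·3.8/66.3 = 0.8597 → s = 9.8597

9.8597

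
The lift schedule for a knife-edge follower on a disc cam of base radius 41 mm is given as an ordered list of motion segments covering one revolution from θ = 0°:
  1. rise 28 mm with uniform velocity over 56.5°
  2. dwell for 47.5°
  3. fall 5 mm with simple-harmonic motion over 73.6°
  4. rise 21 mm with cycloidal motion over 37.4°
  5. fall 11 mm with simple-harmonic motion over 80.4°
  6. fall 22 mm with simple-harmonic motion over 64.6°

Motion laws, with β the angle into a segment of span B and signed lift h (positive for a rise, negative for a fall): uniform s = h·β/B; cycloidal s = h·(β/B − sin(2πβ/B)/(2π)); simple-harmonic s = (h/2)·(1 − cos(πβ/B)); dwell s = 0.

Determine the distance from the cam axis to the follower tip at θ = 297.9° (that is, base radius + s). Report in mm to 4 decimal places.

seg 1 [0°–56.5°] uniform, h=28: full span → s += 28 → s = 28.0000
seg 2 [56.5°–104°] dwell: s stays 28.0000
seg 3 [104°–177.6°] simple-harmonic, h=-5: full span → s += -5 → s = 23.0000
seg 4 [177.6°–215°] cycloidal, h=21: full span → s += 21 → s = 44.0000
seg 5 [215°–295.4°] simple-harmonic, h=-11: full span → s += -11 → s = 33.0000
seg 6 [295.4°–360°] simple-harmonic, h=-22: θ=297.9° here. β=2.5, B=64.6. -22/2·(1 − cos(π·0.0387)) = -0.0812 → s = 32.9188
radial distance = base radius + s = 41 + 32.9188 = 73.9188

73.9188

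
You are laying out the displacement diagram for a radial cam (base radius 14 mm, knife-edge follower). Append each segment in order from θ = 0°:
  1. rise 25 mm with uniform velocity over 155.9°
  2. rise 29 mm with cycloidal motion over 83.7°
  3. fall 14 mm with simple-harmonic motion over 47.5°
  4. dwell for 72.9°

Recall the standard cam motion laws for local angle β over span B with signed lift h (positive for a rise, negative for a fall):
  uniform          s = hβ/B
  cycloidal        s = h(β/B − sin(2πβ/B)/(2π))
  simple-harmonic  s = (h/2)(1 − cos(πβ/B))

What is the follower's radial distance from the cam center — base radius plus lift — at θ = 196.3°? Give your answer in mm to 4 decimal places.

seg 1 [0°–155.9°] uniform, h=25: full span → s += 25 → s = 25.0000
seg 2 [155.9°–239.6°] cycloidal, h=29: θ=196.3° here. β=40.4, B=83.7. 29·(0.4827 − sin(2π·0.4827)/(2π)) = 13.4962 → s = 38.4962
radial distance = base radius + s = 14 + 38.4962 = 52.4962

52.4962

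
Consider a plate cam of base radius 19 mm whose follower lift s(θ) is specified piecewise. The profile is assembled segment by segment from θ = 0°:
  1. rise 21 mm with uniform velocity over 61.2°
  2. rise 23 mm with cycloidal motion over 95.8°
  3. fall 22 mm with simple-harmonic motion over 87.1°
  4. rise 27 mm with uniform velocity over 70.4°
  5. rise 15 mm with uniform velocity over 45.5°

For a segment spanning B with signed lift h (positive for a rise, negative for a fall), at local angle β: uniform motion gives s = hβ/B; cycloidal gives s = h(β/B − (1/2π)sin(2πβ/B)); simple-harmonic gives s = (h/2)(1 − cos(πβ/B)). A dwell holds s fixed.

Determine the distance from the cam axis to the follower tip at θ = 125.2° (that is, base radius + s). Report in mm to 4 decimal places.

seg 1 [0°–61.2°] uniform, h=21: full span → s += 21 → s = 21.0000
seg 2 [61.2°–157°] cycloidal, h=23: θ=125.2° here. β=64, B=95.8. 23·(0.6681 − sin(2π·0.6681)/(2π)) = 18.5514 → s = 39.5514
radial distance = base radius + s = 19 + 39.5514 = 58.5514

58.5514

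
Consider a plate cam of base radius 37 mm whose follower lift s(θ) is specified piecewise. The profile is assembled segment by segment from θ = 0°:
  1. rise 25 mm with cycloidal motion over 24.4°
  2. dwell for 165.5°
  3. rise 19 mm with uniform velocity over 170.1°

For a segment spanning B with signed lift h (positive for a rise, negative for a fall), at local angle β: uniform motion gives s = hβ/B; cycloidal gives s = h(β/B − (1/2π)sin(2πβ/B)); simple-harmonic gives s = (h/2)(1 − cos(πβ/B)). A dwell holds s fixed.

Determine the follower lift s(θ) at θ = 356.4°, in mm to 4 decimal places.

seg 1 [0°–24.4°] cycloidal, h=25: full span → s += 25 → s = 25.0000
seg 2 [24.4°–189.9°] dwell: s stays 25.0000
seg 3 [189.9°–360°] uniform, h=19: θ=356.4° here. β=166.5, B=170.1. 19·166.5/170.1 = 18.5979 → s = 43.5979

43.5979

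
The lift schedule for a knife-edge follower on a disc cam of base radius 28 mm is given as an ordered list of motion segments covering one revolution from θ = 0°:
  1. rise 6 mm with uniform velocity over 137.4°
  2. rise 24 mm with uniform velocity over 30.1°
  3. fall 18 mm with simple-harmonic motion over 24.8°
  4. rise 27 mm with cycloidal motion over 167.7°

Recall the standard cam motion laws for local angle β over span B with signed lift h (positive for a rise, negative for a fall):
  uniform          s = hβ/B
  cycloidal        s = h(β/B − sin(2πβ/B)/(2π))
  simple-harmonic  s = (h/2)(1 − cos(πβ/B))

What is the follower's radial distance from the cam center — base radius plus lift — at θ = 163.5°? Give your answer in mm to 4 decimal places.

seg 1 [0°–137.4°] uniform, h=6: full span → s += 6 → s = 6.0000
seg 2 [137.4°–167.5°] uniform, h=24: θ=163.5° here. β=26.1, B=30.1. 24·26.1/30.1 = 20.8106 → s = 26.8106
radial distance = base radius + s = 28 + 26.8106 = 54.8106

54.8106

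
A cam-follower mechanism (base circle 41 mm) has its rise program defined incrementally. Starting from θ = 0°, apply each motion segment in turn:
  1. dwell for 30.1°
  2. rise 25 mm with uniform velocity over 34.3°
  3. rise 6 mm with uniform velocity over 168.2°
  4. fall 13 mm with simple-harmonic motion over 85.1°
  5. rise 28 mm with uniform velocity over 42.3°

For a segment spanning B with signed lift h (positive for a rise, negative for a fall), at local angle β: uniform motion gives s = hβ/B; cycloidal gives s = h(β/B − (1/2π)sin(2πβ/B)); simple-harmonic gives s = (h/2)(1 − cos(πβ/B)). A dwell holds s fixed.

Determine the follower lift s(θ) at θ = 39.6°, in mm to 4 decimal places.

seg 1 [0°–30.1°] dwell: s stays 0.0000
seg 2 [30.1°–64.4°] uniform, h=25: θ=39.6° here. β=9.5, B=34.3. 25·9.5/34.3 = 6.9242 → s = 6.9242

6.9242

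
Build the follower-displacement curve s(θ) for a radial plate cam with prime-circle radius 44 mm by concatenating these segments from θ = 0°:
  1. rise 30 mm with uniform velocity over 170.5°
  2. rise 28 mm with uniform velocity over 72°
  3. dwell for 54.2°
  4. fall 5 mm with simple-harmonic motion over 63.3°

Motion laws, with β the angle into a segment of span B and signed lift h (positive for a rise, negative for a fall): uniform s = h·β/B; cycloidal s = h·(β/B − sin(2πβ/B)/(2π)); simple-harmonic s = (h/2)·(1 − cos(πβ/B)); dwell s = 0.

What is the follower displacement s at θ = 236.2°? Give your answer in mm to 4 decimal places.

seg 1 [0°–170.5°] uniform, h=30: full span → s += 30 → s = 30.0000
seg 2 [170.5°–242.5°] uniform, h=28: θ=236.2° here. β=65.7, B=72. 28·65.7/72 = 25.5500 → s = 55.5500

55.5500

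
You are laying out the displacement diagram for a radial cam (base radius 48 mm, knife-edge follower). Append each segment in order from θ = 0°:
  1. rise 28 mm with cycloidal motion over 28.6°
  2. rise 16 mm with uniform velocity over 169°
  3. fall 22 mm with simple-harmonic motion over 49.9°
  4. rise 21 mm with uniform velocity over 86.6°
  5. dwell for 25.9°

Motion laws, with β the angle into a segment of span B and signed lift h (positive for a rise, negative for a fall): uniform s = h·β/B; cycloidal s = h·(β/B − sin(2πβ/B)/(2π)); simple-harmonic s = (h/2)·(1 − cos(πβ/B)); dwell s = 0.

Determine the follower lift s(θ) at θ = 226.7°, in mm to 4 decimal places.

seg 1 [0°–28.6°] cycloidal, h=28: full span → s += 28 → s = 28.0000
seg 2 [28.6°–197.6°] uniform, h=16: full span → s += 16 → s = 44.0000
seg 3 [197.6°–247.5°] simple-harmonic, h=-22: θ=226.7° here. β=29.1, B=49.9. -22/2·(1 − cos(π·0.5832)) = -13.8414 → s = 30.1586

30.1586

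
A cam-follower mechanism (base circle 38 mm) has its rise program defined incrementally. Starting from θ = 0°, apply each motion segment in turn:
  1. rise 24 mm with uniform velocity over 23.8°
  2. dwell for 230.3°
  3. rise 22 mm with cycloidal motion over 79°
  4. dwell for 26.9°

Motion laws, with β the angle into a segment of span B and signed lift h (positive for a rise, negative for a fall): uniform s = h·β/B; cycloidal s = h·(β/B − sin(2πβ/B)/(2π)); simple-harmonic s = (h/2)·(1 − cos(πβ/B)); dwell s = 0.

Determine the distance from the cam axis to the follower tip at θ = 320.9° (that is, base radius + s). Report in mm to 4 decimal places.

seg 1 [0°–23.8°] uniform, h=24: full span → s += 24 → s = 24.0000
seg 2 [23.8°–254.1°] dwell: s stays 24.0000
seg 3 [254.1°–333.1°] cycloidal, h=22: θ=320.9° here. β=66.8, B=79. 22·(0.8456 − sin(2π·0.8456)/(2π)) = 21.4914 → s = 45.4914
radial distance = base radius + s = 38 + 45.4914 = 83.4914

83.4914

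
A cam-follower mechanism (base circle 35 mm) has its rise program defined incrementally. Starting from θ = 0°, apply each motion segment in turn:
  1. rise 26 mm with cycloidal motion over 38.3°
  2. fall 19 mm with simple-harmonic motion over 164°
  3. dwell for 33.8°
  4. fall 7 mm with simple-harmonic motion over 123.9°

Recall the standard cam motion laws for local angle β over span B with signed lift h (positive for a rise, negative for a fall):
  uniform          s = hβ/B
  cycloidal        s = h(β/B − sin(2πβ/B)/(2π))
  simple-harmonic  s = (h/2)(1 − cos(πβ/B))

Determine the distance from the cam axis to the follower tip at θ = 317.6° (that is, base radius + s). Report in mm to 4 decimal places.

seg 1 [0°–38.3°] cycloidal, h=26: full span → s += 26 → s = 26.0000
seg 2 [38.3°–202.3°] simple-harmonic, h=-19: full span → s += -19 → s = 7.0000
seg 3 [202.3°–236.1°] dwell: s stays 7.0000
seg 4 [236.1°–360°] simple-harmonic, h=-7: θ=317.6° here. β=81.5, B=123.9. -7/2·(1 − cos(π·0.6578)) = -5.1648 → s = 1.8352
radial distance = base radius + s = 35 + 1.8352 = 36.8352

36.8352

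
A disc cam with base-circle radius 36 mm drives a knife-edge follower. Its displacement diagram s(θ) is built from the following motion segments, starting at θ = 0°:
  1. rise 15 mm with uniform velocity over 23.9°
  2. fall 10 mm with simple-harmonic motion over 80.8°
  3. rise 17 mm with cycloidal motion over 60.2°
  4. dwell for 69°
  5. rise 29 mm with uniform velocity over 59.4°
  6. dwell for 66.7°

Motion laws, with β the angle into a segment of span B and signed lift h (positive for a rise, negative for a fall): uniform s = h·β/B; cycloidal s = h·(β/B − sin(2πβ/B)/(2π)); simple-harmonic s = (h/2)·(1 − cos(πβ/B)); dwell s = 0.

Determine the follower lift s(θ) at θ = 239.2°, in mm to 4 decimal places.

seg 1 [0°–23.9°] uniform, h=15: full span → s += 15 → s = 15.0000
seg 2 [23.9°–104.7°] simple-harmonic, h=-10: full span → s += -10 → s = 5.0000
seg 3 [104.7°–164.9°] cycloidal, h=17: full span → s += 17 → s = 22.0000
seg 4 [164.9°–233.9°] dwell: s stays 22.0000
seg 5 [233.9°–293.3°] uniform, h=29: θ=239.2° here. β=5.3, B=59.4. 29·5.3/59.4 = 2.5875 → s = 24.5875

24.5875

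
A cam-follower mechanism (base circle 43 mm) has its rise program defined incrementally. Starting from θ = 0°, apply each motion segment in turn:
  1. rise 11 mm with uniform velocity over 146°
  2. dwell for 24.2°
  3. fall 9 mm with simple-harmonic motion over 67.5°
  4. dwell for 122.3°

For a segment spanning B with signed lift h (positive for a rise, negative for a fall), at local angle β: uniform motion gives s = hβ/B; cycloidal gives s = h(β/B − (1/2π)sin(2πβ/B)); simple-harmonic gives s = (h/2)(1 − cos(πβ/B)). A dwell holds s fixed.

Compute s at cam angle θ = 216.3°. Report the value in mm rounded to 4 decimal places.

seg 1 [0°–146°] uniform, h=11: full span → s += 11 → s = 11.0000
seg 2 [146°–170.2°] dwell: s stays 11.0000
seg 3 [170.2°–237.7°] simple-harmonic, h=-9: θ=216.3° here. β=46.1, B=67.5. -9/2·(1 − cos(π·0.6830)) = -6.9465 → s = 4.0535

4.0535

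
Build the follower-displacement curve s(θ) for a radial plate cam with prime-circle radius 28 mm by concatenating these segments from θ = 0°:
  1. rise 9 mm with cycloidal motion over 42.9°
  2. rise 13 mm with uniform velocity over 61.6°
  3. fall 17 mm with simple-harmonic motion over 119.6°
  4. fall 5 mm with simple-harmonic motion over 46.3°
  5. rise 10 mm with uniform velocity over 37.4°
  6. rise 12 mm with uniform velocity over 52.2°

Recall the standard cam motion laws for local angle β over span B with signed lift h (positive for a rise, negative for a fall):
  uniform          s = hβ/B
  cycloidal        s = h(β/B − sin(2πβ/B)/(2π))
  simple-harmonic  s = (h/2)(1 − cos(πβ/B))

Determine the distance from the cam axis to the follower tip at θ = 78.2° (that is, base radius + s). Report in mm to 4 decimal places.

seg 1 [0°–42.9°] cycloidal, h=9: full span → s += 9 → s = 9.0000
seg 2 [42.9°–104.5°] uniform, h=13: θ=78.2° here. β=35.3, B=61.6. 13·35.3/61.6 = 7.4497 → s = 16.4497
radial distance = base radius + s = 28 + 16.4497 = 44.4497

44.4497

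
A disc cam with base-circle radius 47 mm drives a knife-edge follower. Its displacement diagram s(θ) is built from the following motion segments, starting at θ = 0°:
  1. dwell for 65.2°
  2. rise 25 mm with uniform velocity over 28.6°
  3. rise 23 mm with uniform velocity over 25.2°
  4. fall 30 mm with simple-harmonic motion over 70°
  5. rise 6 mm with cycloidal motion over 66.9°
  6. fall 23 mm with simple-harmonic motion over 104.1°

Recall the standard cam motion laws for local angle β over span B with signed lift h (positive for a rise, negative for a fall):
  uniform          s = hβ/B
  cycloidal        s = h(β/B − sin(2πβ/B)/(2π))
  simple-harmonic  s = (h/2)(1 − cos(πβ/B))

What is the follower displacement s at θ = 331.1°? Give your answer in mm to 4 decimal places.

seg 1 [0°–65.2°] dwell: s stays 0.0000
seg 2 [65.2°–93.8°] uniform, h=25: full span → s += 25 → s = 25.0000
seg 3 [93.8°–119°] uniform, h=23: full span → s += 23 → s = 48.0000
seg 4 [119°–189°] simple-harmonic, h=-30: full span → s += -30 → s = 18.0000
seg 5 [189°–255.9°] cycloidal, h=6: full span → s += 6 → s = 24.0000
seg 6 [255.9°–360°] simple-harmonic, h=-23: θ=331.1° here. β=75.2, B=104.1. -23/2·(1 − cos(π·0.7224)) = -18.8965 → s = 5.1035

5.1035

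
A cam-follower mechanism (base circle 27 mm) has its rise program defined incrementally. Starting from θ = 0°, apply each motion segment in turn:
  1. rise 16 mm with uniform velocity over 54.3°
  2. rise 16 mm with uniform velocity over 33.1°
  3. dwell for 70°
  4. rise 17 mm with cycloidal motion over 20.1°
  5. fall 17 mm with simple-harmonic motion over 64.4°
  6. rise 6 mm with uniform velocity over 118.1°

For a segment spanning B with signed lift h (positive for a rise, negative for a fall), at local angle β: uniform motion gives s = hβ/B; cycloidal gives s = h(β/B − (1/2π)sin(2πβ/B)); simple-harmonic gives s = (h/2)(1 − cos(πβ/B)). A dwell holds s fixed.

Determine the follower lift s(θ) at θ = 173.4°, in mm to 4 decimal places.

seg 1 [0°–54.3°] uniform, h=16: full span → s += 16 → s = 16.0000
seg 2 [54.3°–87.4°] uniform, h=16: full span → s += 16 → s = 32.0000
seg 3 [87.4°–157.4°] dwell: s stays 32.0000
seg 4 [157.4°–177.5°] cycloidal, h=17: θ=173.4° here. β=16, B=20.1. 17·(0.7960 − sin(2π·0.7960)/(2π)) = 16.1257 → s = 48.1257

48.1257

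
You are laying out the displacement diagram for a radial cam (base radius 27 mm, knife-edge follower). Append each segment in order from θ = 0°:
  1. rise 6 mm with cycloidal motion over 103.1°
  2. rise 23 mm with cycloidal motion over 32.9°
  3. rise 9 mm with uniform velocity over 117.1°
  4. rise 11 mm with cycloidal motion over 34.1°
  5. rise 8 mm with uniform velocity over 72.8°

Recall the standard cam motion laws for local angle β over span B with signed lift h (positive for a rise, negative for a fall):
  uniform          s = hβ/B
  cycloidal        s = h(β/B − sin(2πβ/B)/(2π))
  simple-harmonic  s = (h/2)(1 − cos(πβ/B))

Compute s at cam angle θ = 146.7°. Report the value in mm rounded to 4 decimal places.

seg 1 [0°–103.1°] cycloidal, h=6: full span → s += 6 → s = 6.0000
seg 2 [103.1°–136°] cycloidal, h=23: full span → s += 23 → s = 29.0000
seg 3 [136°–253.1°] uniform, h=9: θ=146.7° here. β=10.7, B=117.1. 9·10.7/117.1 = 0.8224 → s = 29.8224

29.8224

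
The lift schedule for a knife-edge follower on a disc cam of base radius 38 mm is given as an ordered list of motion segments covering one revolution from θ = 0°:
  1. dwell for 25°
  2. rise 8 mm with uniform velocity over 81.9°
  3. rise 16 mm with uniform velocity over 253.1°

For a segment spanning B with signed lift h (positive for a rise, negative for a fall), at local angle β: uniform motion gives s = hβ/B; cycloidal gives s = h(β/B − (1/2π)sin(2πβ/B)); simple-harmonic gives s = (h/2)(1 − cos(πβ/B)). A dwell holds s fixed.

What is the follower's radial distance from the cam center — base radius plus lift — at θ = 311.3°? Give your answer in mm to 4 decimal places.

seg 1 [0°–25°] dwell: s stays 0.0000
seg 2 [25°–106.9°] uniform, h=8: full span → s += 8 → s = 8.0000
seg 3 [106.9°–360°] uniform, h=16: θ=311.3° here. β=204.4, B=253.1. 16·204.4/253.1 = 12.9214 → s = 20.9214
radial distance = base radius + s = 38 + 20.9214 = 58.9214

58.9214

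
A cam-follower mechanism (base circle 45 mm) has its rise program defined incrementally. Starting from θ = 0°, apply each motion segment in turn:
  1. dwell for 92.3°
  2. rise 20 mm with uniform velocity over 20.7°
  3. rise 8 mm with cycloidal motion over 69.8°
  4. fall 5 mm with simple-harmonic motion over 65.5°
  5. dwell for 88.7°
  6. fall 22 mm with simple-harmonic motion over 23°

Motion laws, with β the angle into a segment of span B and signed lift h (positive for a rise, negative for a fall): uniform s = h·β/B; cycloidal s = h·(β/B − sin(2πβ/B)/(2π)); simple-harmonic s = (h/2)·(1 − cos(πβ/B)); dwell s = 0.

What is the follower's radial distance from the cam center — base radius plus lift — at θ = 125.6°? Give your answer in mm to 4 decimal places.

seg 1 [0°–92.3°] dwell: s stays 0.0000
seg 2 [92.3°–113°] uniform, h=20: full span → s += 20 → s = 20.0000
seg 3 [113°–182.8°] cycloidal, h=8: θ=125.6° here. β=12.6, B=69.8. 8·(0.1805 − sin(2π·0.1805)/(2π)) = 0.2903 → s = 20.2903
radial distance = base radius + s = 45 + 20.2903 = 65.2903

65.2903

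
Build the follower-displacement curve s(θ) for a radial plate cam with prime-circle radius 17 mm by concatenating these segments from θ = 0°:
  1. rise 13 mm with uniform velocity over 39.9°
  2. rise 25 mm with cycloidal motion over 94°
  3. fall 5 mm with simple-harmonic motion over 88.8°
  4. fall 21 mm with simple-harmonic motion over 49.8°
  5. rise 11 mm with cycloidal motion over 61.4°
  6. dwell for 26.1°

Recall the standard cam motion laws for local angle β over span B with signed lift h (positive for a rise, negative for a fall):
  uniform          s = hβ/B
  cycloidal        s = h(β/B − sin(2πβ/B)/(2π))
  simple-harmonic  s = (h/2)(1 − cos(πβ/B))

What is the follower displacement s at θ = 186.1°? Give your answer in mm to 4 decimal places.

seg 1 [0°–39.9°] uniform, h=13: full span → s += 13 → s = 13.0000
seg 2 [39.9°–133.9°] cycloidal, h=25: full span → s += 25 → s = 38.0000
seg 3 [133.9°–222.7°] simple-harmonic, h=-5: θ=186.1° here. β=52.2, B=88.8. -5/2·(1 − cos(π·0.5878)) = -3.1812 → s = 34.8188

34.8188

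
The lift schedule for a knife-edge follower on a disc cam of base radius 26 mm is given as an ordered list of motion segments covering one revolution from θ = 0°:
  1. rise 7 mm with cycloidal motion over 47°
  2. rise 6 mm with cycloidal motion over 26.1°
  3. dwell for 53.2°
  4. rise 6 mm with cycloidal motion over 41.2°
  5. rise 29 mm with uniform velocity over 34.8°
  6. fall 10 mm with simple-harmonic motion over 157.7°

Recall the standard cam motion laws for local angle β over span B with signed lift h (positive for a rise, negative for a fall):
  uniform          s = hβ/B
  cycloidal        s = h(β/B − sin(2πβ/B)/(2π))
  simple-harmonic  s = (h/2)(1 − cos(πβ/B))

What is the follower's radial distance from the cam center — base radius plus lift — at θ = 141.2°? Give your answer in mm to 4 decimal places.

seg 1 [0°–47°] cycloidal, h=7: full span → s += 7 → s = 7.0000
seg 2 [47°–73.1°] cycloidal, h=6: full span → s += 6 → s = 13.0000
seg 3 [73.1°–126.3°] dwell: s stays 13.0000
seg 4 [126.3°–167.5°] cycloidal, h=6: θ=141.2° here. β=14.9, B=41.2. 6·(0.3617 − sin(2π·0.3617)/(2π)) = 1.4405 → s = 14.4405
radial distance = base radius + s = 26 + 14.4405 = 40.4405

40.4405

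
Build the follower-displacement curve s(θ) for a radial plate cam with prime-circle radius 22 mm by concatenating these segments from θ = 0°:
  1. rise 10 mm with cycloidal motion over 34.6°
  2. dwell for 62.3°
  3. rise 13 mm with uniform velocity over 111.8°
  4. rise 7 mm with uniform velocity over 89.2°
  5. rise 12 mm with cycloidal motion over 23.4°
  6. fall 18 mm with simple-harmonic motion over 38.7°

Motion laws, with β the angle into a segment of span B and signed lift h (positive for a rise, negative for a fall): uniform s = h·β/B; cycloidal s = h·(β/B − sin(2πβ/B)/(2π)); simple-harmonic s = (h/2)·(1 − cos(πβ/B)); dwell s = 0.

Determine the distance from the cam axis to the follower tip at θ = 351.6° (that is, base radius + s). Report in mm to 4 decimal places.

seg 1 [0°–34.6°] cycloidal, h=10: full span → s += 10 → s = 10.0000
seg 2 [34.6°–96.9°] dwell: s stays 10.0000
seg 3 [96.9°–208.7°] uniform, h=13: full span → s += 13 → s = 23.0000
seg 4 [208.7°–297.9°] uniform, h=7: full span → s += 7 → s = 30.0000
seg 5 [297.9°–321.3°] cycloidal, h=12: full span → s += 12 → s = 42.0000
seg 6 [321.3°–360°] simple-harmonic, h=-18: θ=351.6° here. β=30.3, B=38.7. -18/2·(1 − cos(π·0.7829)) = -15.9874 → s = 26.0126
radial distance = base radius + s = 22 + 26.0126 = 48.0126

48.0126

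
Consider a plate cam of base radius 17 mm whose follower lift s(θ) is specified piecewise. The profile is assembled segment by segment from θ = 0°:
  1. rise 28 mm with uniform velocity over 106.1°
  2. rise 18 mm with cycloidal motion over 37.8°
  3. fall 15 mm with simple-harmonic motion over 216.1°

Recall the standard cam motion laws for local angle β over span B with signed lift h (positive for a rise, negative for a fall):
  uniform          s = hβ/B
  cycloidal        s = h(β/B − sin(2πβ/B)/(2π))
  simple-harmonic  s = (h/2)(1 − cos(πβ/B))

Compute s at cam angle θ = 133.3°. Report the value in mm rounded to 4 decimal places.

seg 1 [0°–106.1°] uniform, h=28: full span → s += 28 → s = 28.0000
seg 2 [106.1°–143.9°] cycloidal, h=18: θ=133.3° here. β=27.2, B=37.8. 18·(0.7196 − sin(2π·0.7196)/(2π)) = 15.7650 → s = 43.7650

43.7650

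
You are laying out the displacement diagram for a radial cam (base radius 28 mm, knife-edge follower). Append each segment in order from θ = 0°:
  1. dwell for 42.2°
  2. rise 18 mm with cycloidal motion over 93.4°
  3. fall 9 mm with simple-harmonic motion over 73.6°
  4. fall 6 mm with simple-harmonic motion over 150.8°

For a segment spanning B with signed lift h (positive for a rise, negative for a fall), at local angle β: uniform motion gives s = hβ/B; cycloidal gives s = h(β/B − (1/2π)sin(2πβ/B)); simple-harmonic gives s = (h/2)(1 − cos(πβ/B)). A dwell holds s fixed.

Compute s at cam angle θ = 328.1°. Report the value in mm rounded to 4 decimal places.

seg 1 [0°–42.2°] dwell: s stays 0.0000
seg 2 [42.2°–135.6°] cycloidal, h=18: full span → s += 18 → s = 18.0000
seg 3 [135.6°–209.2°] simple-harmonic, h=-9: full span → s += -9 → s = 9.0000
seg 4 [209.2°–360°] simple-harmonic, h=-6: θ=328.1° here. β=118.9, B=150.8. -6/2·(1 − cos(π·0.7885)) = -5.3616 → s = 3.6384

3.6384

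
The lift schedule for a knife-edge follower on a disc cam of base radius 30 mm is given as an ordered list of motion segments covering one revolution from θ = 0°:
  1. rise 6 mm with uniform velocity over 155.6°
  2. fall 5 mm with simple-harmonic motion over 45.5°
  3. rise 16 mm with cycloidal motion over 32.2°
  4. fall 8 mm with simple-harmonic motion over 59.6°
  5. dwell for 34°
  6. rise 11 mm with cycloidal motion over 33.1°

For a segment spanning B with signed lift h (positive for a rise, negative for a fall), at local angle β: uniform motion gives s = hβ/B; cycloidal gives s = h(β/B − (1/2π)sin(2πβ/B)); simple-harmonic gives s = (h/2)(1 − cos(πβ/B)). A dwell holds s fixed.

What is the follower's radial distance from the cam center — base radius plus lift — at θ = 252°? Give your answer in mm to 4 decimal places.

seg 1 [0°–155.6°] uniform, h=6: full span → s += 6 → s = 6.0000
seg 2 [155.6°–201.1°] simple-harmonic, h=-5: full span → s += -5 → s = 1.0000
seg 3 [201.1°–233.3°] cycloidal, h=16: full span → s += 16 → s = 17.0000
seg 4 [233.3°–292.9°] simple-harmonic, h=-8: θ=252° here. β=18.7, B=59.6. -8/2·(1 − cos(π·0.3138)) = -1.7909 → s = 15.2091
radial distance = base radius + s = 30 + 15.2091 = 45.2091

45.2091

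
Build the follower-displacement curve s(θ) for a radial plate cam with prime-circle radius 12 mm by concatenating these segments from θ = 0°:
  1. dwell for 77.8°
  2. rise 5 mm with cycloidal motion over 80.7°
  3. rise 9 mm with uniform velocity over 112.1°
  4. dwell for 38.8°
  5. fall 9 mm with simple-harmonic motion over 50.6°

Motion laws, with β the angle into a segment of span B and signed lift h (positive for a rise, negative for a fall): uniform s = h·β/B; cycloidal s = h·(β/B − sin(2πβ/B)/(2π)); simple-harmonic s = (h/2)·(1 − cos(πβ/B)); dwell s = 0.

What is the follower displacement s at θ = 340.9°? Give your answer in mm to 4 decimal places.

seg 1 [0°–77.8°] dwell: s stays 0.0000
seg 2 [77.8°–158.5°] cycloidal, h=5: full span → s += 5 → s = 5.0000
seg 3 [158.5°–270.6°] uniform, h=9: full span → s += 9 → s = 14.0000
seg 4 [270.6°–309.4°] dwell: s stays 14.0000
seg 5 [309.4°–360°] simple-harmonic, h=-9: θ=340.9° here. β=31.5, B=50.6. -9/2·(1 − cos(π·0.6225)) = -6.1898 → s = 7.8102

7.8102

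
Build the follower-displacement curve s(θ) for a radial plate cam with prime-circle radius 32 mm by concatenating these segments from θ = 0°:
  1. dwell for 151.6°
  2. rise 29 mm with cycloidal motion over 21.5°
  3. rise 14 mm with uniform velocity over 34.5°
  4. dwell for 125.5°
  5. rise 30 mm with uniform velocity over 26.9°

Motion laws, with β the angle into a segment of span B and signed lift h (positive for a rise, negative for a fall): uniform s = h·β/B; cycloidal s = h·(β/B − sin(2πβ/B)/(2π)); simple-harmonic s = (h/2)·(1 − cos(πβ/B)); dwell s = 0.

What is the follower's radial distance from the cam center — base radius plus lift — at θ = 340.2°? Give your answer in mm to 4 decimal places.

seg 1 [0°–151.6°] dwell: s stays 0.0000
seg 2 [151.6°–173.1°] cycloidal, h=29: full span → s += 29 → s = 29.0000
seg 3 [173.1°–207.6°] uniform, h=14: full span → s += 14 → s = 43.0000
seg 4 [207.6°–333.1°] dwell: s stays 43.0000
seg 5 [333.1°–360°] uniform, h=30: θ=340.2° here. β=7.1, B=26.9. 30·7.1/26.9 = 7.9182 → s = 50.9182
radial distance = base radius + s = 32 + 50.9182 = 82.9182

82.9182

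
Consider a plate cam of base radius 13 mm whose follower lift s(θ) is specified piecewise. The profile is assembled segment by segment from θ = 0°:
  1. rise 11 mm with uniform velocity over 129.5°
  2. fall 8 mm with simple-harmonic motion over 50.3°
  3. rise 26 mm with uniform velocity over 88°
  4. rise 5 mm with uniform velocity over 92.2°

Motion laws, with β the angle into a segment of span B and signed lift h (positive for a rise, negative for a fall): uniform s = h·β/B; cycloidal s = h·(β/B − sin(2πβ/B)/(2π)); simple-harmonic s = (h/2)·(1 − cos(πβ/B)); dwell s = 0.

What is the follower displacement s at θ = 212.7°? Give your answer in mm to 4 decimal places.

seg 1 [0°–129.5°] uniform, h=11: full span → s += 11 → s = 11.0000
seg 2 [129.5°–179.8°] simple-harmonic, h=-8: full span → s += -8 → s = 3.0000
seg 3 [179.8°–267.8°] uniform, h=26: θ=212.7° here. β=32.9, B=88. 26·32.9/88 = 9.7205 → s = 12.7205

12.7205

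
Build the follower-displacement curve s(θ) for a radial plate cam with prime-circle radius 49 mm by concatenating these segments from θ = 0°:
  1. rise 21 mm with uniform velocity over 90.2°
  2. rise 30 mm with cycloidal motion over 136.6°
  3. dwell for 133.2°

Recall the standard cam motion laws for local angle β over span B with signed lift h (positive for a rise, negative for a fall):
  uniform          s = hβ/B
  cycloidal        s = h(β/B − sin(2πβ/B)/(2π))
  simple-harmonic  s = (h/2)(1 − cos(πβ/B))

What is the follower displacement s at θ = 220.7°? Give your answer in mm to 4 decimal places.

seg 1 [0°–90.2°] uniform, h=21: full span → s += 21 → s = 21.0000
seg 2 [90.2°–226.8°] cycloidal, h=30: θ=220.7° here. β=130.5, B=136.6. 30·(0.9553 − sin(2π·0.9553)/(2π)) = 29.9825 → s = 50.9825

50.9825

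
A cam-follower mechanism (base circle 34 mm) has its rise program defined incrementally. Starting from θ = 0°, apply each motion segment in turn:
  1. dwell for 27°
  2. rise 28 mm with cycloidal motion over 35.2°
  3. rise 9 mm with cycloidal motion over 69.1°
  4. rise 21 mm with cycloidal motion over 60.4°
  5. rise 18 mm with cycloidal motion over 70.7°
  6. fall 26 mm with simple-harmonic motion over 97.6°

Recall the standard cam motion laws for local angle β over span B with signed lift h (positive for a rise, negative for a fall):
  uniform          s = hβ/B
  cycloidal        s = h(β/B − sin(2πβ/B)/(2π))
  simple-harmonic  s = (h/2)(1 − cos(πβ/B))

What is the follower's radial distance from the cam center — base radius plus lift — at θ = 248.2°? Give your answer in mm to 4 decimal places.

seg 1 [0°–27°] dwell: s stays 0.0000
seg 2 [27°–62.2°] cycloidal, h=28: full span → s += 28 → s = 28.0000
seg 3 [62.2°–131.3°] cycloidal, h=9: full span → s += 9 → s = 37.0000
seg 4 [131.3°–191.7°] cycloidal, h=21: full span → s += 21 → s = 58.0000
seg 5 [191.7°–262.4°] cycloidal, h=18: θ=248.2° here. β=56.5, B=70.7. 18·(0.7992 − sin(2π·0.7992)/(2π)) = 17.1140 → s = 75.1140
radial distance = base radius + s = 34 + 75.1140 = 109.1140

109.1140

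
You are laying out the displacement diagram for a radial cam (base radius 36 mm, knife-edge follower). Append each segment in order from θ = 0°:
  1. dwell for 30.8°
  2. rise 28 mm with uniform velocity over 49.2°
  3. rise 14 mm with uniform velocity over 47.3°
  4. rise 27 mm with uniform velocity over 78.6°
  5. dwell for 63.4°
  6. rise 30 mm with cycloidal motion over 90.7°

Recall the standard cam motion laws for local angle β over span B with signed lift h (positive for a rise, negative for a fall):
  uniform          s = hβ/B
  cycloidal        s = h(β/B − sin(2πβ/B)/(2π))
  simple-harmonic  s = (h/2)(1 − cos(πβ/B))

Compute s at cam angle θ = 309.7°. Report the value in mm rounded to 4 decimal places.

seg 1 [0°–30.8°] dwell: s stays 0.0000
seg 2 [30.8°–80°] uniform, h=28: full span → s += 28 → s = 28.0000
seg 3 [80°–127.3°] uniform, h=14: full span → s += 14 → s = 42.0000
seg 4 [127.3°–205.9°] uniform, h=27: full span → s += 27 → s = 69.0000
seg 5 [205.9°–269.3°] dwell: s stays 69.0000
seg 6 [269.3°–360°] cycloidal, h=30: θ=309.7° here. β=40.4, B=90.7. 30·(0.4454 − sin(2π·0.4454)/(2π)) = 11.7574 → s = 80.7574

80.7574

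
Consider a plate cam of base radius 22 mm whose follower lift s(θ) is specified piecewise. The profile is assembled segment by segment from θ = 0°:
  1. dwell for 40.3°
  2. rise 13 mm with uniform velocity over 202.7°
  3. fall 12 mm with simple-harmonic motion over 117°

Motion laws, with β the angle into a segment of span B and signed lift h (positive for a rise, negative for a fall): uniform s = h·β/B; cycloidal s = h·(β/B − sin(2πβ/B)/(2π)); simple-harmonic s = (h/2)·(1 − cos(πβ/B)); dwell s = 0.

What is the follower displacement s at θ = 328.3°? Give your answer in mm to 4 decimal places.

seg 1 [0°–40.3°] dwell: s stays 0.0000
seg 2 [40.3°–243°] uniform, h=13: full span → s += 13 → s = 13.0000
seg 3 [243°–360°] simple-harmonic, h=-12: θ=328.3° here. β=85.3, B=117. -12/2·(1 − cos(π·0.7291)) = -9.9546 → s = 3.0454

3.0454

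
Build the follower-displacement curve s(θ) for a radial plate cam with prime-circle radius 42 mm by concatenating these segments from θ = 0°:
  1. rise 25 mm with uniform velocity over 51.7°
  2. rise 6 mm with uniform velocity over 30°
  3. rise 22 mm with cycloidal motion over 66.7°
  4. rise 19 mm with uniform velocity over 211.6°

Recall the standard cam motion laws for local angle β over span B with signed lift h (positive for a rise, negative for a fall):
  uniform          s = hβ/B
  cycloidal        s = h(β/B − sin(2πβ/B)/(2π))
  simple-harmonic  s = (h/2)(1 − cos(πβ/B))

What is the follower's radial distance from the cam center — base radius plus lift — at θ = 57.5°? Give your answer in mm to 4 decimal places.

seg 1 [0°–51.7°] uniform, h=25: full span → s += 25 → s = 25.0000
seg 2 [51.7°–81.7°] uniform, h=6: θ=57.5° here. β=5.8, B=30. 6·5.8/30 = 1.1600 → s = 26.1600
radial distance = base radius + s = 42 + 26.1600 = 68.1600

68.1600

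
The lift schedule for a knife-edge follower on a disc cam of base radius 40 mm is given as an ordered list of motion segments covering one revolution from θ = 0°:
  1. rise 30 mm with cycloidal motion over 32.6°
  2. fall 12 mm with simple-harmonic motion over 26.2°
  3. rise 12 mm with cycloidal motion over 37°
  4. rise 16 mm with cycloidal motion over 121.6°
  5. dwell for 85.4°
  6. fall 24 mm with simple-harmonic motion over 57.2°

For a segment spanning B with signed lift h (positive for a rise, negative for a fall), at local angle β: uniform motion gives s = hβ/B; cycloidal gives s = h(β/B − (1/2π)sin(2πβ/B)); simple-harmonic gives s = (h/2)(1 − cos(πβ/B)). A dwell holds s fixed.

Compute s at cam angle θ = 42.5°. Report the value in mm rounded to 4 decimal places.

seg 1 [0°–32.6°] cycloidal, h=30: full span → s += 30 → s = 30.0000
seg 2 [32.6°–58.8°] simple-harmonic, h=-12: θ=42.5° here. β=9.9, B=26.2. -12/2·(1 − cos(π·0.3779)) = -3.7538 → s = 26.2462

26.2462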